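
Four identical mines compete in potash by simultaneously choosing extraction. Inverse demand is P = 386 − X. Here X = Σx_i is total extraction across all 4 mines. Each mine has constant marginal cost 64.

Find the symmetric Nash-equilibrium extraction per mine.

64.4

A representative mine's profit is π_i = x_i(386 − X) − 64x_i, with X = x_i + Σ_{j≠i} x_j.
First-order condition: 322 − 2x_i − Σ_{j≠i} x_j = 0.
With identical mines, set every x_j = x: then 322 − 2x − 3x = 0, i.e. x = 322/5 = 64.4.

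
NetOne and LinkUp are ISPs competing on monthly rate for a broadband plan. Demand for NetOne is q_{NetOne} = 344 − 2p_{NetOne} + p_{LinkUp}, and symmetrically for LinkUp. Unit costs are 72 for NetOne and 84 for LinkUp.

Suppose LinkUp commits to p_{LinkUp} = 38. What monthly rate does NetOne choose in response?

131.5

NetOne's profit: π = (p_{NetOne} − 72)(344 − 2p_{NetOne} + p_{LinkUp}).
∂π/∂p_{NetOne} = 488 − 4p_{NetOne} + p_{LinkUp} = 0 ⇒ p_{NetOne} = 122 + 0.25p_{LinkUp}.
At p_{LinkUp} = 38: p_{NetOne} = 122 + 0.25·38 = 131.5.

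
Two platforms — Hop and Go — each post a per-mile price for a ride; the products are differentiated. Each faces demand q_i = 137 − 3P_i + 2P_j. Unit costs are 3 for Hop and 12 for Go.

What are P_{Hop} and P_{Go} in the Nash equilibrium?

Hop's profit: π = (P_{Hop} − 3)(137 − 3P_{Hop} + 2P_{Go}).
∂π/∂P_{Hop} = 146 − 6P_{Hop} + 2P_{Go} = 0 ⇒ P_{Hop} = 73/3 + (1/3)P_{Go}.
Similarly P_{Go} = 173/6 + (1/3)P_{Hop}.
Solving the two reaction functions simultaneously: (1 − (1/3)(1/3))P_{Hop} = 73/3 + (1/3)·(173/6), so (8/9)P_{Hop} = 611/18 and P_{Hop} = 38.1875.
Then P_{Go} = 173/6 + (1/3)·38.1875 = 41.5625.

38.1875, 41.5625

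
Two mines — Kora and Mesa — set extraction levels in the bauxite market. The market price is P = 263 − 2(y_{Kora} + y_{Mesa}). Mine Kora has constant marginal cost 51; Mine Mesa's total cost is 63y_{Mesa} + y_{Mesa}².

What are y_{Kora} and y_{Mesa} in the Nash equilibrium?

43.6, 18.8

Mine Kora's profit: π = y_{Kora}(263 − 2(y_{Kora} + y_{Mesa})) − 51y_{Kora}.
∂π/∂y_{Kora} = 212 − 4y_{Kora} − 2y_{Mesa} = 0, so y_{Kora} = 53 − 0.5y_{Mesa}.
For Mesa: ∂π/∂y_{Mesa} = 200 − 6y_{Mesa} − 2y_{Kora} = 0 ⇒ y_{Mesa} = 100/3 − (1/3)y_{Kora}.
Substituting the second reaction function into the first: y_{Kora} = 53 − 0.5(100/3 − (1/3)y_{Kora}), which gives (5/6)y_{Kora} = 109/3 ⇒ y_{Kora} = 43.6.
Then y_{Mesa} = 100/3 − (1/3)·43.6 = 18.8.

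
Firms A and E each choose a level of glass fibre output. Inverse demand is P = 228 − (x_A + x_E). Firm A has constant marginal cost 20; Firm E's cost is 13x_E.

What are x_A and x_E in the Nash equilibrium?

67, 74

Firm A's profit: π = x_A(228 − (x_A + x_E)) − 20x_A.
∂π/∂x_A = 208 − 2x_A − x_E = 0, so x_A = 104 − 0.5x_E.
By the same steps for E: x_E = 107.5 − 0.5x_A.
Plugging x_E into A's best response: x_A = 104 − 0.5(107.5 − 0.5x_A) ⇒ 0.75x_A = 50.25, so x_A = 67.
Then x_E = 107.5 − 0.5·67 = 74.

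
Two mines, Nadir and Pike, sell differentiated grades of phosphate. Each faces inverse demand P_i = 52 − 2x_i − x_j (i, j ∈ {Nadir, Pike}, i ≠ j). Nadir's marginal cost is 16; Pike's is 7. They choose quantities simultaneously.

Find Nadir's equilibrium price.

Mine Nadir's profit: π = x_{Nadir}(52 − 2x_{Nadir} − x_{Pike}) − 16x_{Nadir}.
∂π/∂x_{Nadir} = 36 − 4x_{Nadir} − x_{Pike} = 0 ⇒ x_{Nadir} = 9 − 0.25x_{Pike}.
Similarly x_{Pike} = 11.25 − 0.25x_{Nadir}.
Solving the two reaction functions simultaneously: (1 − (−0.25)(−0.25))x_{Nadir} = 9 − 0.25·11.25, so 0.9375x_{Nadir} = 6.1875 and x_{Nadir} = 6.6.
Then x_{Pike} = 11.25 − 0.25·6.6 = 9.6.
P_{Nadir} = 52 − 2·6.6 − 9.6 = 29.2.

29.2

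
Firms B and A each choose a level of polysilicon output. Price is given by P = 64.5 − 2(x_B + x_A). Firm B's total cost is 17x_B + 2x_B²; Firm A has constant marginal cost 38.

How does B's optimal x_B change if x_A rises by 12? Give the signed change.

-3

Firm B's profit: π = x_B(64.5 − 2(x_B + x_A)) − 17x_B − 2x_B².
∂π/∂x_B = 47.5 − 8x_B − 2x_A = 0, so x_B = 5.9375 − 0.25x_A.
The reaction-function slope is −0.25, so a 12-unit rise in x_A moves x_B by −0.25 × 12 = −3. B's best response falls — the actions are strategic substitutes.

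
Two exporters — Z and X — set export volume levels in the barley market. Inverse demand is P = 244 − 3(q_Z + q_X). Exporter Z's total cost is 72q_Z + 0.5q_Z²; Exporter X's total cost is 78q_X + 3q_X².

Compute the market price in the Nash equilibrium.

155.52

Exporter Z's profit: π = q_Z(244 − 3(q_Z + q_X)) − 72q_Z − 0.5q_Z².
∂π/∂q_Z = 172 − 7q_Z − 3q_X = 0, so q_Z = 172/7 − (3/7)q_X.
For X: ∂π/∂q_X = 166 − 12q_X − 3q_Z = 0 ⇒ q_X = 83/6 − 0.25q_Z.
Substituting the second reaction function into the first: q_Z = 172/7 − (3/7)(83/6 − 0.25q_Z), which gives (25/28)q_Z = 261/14 ⇒ q_Z = 20.88.
Then q_X = 83/6 − 0.25·20.88 = 646/75.
Equilibrium price: P = 244 − 3·(2212/75) = 155.52.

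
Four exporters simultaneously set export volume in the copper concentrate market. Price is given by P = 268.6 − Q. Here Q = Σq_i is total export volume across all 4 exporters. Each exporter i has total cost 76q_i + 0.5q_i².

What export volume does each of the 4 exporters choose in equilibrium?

A representative exporter's profit is π_i = q_i(268.6 − Q) − 76q_i − 0.5q_i², with Q = q_i + Σ_{j≠i} q_j.
First-order condition: 192.6 − 3q_i − Σ_{j≠i} q_j = 0.
Imposing symmetry (q_j = q for all j) turns Σ_{j≠i} q_j into 3q, so 192.6 = 6q and q = 32.1.

32.1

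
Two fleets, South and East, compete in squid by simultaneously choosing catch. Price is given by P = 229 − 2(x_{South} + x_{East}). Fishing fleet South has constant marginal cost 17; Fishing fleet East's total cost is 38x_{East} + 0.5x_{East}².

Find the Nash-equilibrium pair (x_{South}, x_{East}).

42.375, 21.25

Fishing fleet South's profit: π = x_{South}(229 − 2(x_{South} + x_{East})) − 17x_{South}.
∂π/∂x_{South} = 212 − 4x_{South} − 2x_{East} = 0, so x_{South} = 53 − 0.5x_{East}.
For East: ∂π/∂x_{East} = 191 − 5x_{East} − 2x_{South} = 0 ⇒ x_{East} = 38.2 − 0.4x_{South}.
Solving the two reaction functions simultaneously: (1 − (−0.5)(−0.4))x_{South} = 53 − 0.5·38.2, so 0.8x_{South} = 33.9 and x_{South} = 42.375.
Then x_{East} = 38.2 − 0.4·42.375 = 21.25.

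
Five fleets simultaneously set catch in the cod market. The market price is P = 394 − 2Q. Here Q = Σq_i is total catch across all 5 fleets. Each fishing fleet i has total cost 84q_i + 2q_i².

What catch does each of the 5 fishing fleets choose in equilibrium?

A representative fishing fleet's profit is π_i = q_i(394 − 2Q) − 84q_i − 2q_i², with Q = q_i + Σ_{j≠i} q_j.
First-order condition: 310 − 8q_i − 2Σ_{j≠i} q_j = 0.
With identical fishing fleets, set every q_j = q: then 310 − 8q − 8q = 0, i.e. q = 310/16 = 19.375.

19.375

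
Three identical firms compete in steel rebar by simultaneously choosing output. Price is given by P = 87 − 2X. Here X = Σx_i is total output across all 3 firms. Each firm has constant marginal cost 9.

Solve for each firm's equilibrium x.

9.75

A representative firm's profit is π_i = x_i(87 − 2X) − 9x_i, with X = x_i + Σ_{j≠i} x_j.
First-order condition: 78 − 4x_i − 2Σ_{j≠i} x_j = 0.
In a symmetric equilibrium every firm chooses the same x, so Σ_{j≠i} x_j = 2x. The condition becomes 78 − 8x = 0, giving x = 78/8 = 9.75.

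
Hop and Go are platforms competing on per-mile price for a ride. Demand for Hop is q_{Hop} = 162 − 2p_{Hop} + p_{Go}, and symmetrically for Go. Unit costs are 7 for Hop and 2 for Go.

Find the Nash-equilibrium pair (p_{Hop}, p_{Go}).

58, 56

Hop's profit: π = (p_{Hop} − 7)(162 − 2p_{Hop} + p_{Go}).
∂π/∂p_{Hop} = 176 − 4p_{Hop} + p_{Go} = 0 ⇒ p_{Hop} = 44 + 0.25p_{Go}.
Similarly p_{Go} = 41.5 + 0.25p_{Hop}.
Solving the two reaction functions simultaneously: (1 − (0.25)(0.25))p_{Hop} = 44 + 0.25·41.5, so 0.9375p_{Hop} = 54.375 and p_{Hop} = 58.
Then p_{Go} = 41.5 + 0.25·58 = 56.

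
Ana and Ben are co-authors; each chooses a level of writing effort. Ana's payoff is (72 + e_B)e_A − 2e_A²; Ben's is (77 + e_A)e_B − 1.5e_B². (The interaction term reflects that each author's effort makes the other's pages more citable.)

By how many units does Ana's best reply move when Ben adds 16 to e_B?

4

Expanding Ana's payoff: 72e_A + e_Be_A − 2e_A².
∂π/∂e_A = 72 + e_B − 4e_A = 0, so e_A = 18 + 0.25e_B.
The reaction-function slope is 0.25, so a 16-unit rise in e_B moves e_A by 0.25 × 16 = 4. Ana's best response rises — the actions are strategic complements.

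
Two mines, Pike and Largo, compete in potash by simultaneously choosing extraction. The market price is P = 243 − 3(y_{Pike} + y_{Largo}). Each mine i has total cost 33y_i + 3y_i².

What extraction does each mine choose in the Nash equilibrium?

14

Mine Pike's profit: π = y_{Pike}(243 − 3(y_{Pike} + y_{Largo})) − 33y_{Pike} − 3y_{Pike}².
∂π/∂y_{Pike} = 210 − 12y_{Pike} − 3y_{Largo} = 0, so y_{Pike} = 17.5 − 0.25y_{Largo}.
The game is symmetric, so in equilibrium y_{Largo} = y_{Pike}: the reaction function gives 1.25y_{Pike} = 17.5, hence y_{Pike} = 14.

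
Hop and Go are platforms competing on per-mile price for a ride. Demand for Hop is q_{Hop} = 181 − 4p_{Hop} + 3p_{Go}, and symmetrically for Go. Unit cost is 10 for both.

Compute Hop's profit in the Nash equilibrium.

4678.56

Hop's profit: π = (p_{Hop} − 10)(181 − 4p_{Hop} + 3p_{Go}).
∂π/∂p_{Hop} = 221 − 8p_{Hop} + 3p_{Go} = 0 ⇒ p_{Hop} = 27.625 + 0.375p_{Go}.
Setting p_{Hop} = p_{Go} in the reaction function: p_{Hop} = 27.625 + 0.375p_{Hop}, so p_{Hop} = 27.625 / 0.625 = 44.2.
q_{Hop} = 181 − 4·44.2 + 3·44.2 = 136.8.
Profit = (44.2 − 10)·136.8 = 4678.56.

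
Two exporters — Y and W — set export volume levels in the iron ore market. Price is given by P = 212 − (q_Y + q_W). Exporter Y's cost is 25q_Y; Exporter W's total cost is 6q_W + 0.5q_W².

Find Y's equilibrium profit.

5041

Exporter Y's profit: π = q_Y(212 − (q_Y + q_W)) − 25q_Y.
∂π/∂q_Y = 187 − 2q_Y − q_W = 0, so q_Y = 93.5 − 0.5q_W.
For W: ∂π/∂q_W = 206 − 3q_W − q_Y = 0 ⇒ q_W = 206/3 − (1/3)q_Y.
Substituting the second reaction function into the first: q_Y = 93.5 − 0.5(206/3 − (1/3)q_Y), which gives (5/6)q_Y = 355/6 ⇒ q_Y = 71.
Then q_W = 206/3 − (1/3)·71 = 45.
Price P = 212 − 116 = 96.
Y's profit: (96 − 25)·71 = 5041.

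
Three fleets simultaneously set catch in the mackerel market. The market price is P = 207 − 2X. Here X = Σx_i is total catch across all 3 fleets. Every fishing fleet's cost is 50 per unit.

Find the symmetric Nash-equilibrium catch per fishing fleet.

19.625

A representative fishing fleet's profit is π_i = x_i(207 − 2X) − 50x_i, with X = x_i + Σ_{j≠i} x_j.
First-order condition: 157 − 4x_i − 2Σ_{j≠i} x_j = 0.
Imposing symmetry (x_j = x for all j) turns Σ_{j≠i} x_j into 2x, so 157 = 8x and x = 19.625.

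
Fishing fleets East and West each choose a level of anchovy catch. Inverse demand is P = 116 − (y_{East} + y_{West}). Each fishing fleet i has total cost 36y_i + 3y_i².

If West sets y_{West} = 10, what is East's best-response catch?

Fishing fleet East's profit: π = y_{East}(116 − (y_{East} + y_{West})) − 36y_{East} − 3y_{East}².
∂π/∂y_{East} = 80 − 8y_{East} − y_{West} = 0, so y_{East} = 10 − 0.125y_{West}.
At y_{West} = 10: y_{East} = 10 − 0.125·10 = 8.75.

8.75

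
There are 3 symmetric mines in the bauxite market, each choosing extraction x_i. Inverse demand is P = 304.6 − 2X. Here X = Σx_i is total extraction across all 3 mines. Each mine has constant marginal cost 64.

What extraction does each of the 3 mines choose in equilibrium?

30.075

A representative mine's profit is π_i = x_i(304.6 − 2X) − 64x_i, with X = x_i + Σ_{j≠i} x_j.
First-order condition: 240.6 − 4x_i − 2Σ_{j≠i} x_j = 0.
Imposing symmetry (x_j = x for all j) turns Σ_{j≠i} x_j into 2x, so 240.6 = 8x and x = 30.075.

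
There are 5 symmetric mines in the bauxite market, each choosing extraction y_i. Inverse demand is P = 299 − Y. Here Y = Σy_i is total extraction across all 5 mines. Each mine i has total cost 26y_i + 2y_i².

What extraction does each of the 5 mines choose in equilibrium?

27.3

A representative mine's profit is π_i = y_i(299 − Y) − 26y_i − 2y_i², with Y = y_i + Σ_{j≠i} y_j.
First-order condition: 273 − 6y_i − Σ_{j≠i} y_j = 0.
Imposing symmetry (y_j = y for all j) turns Σ_{j≠i} y_j into 4y, so 273 = 10y and y = 27.3.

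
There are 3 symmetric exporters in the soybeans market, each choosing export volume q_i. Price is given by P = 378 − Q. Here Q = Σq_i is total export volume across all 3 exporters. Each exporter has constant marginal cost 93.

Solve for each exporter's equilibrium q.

A representative exporter's profit is π_i = q_i(378 − Q) − 93q_i, with Q = q_i + Σ_{j≠i} q_j.
First-order condition: 285 − 2q_i − Σ_{j≠i} q_j = 0.
In a symmetric equilibrium every exporter chooses the same q, so Σ_{j≠i} q_j = 2q. The condition becomes 285 − 4q = 0, giving q = 285/4 = 71.25.

71.25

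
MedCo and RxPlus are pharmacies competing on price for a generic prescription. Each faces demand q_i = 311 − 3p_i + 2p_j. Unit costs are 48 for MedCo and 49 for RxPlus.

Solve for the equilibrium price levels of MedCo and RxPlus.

113.9375, 114.3125

MedCo's profit: π = (p_{MedCo} − 48)(311 − 3p_{MedCo} + 2p_{RxPlus}).
∂π/∂p_{MedCo} = 455 − 6p_{MedCo} + 2p_{RxPlus} = 0 ⇒ p_{MedCo} = 455/6 + (1/3)p_{RxPlus}.
Similarly p_{RxPlus} = 229/3 + (1/3)p_{MedCo}.
Solving the two reaction functions simultaneously: (1 − (1/3)(1/3))p_{MedCo} = 455/6 + (1/3)·(229/3), so (8/9)p_{MedCo} = 1823/18 and p_{MedCo} = 113.9375.
Then p_{RxPlus} = 229/3 + (1/3)·113.9375 = 114.3125.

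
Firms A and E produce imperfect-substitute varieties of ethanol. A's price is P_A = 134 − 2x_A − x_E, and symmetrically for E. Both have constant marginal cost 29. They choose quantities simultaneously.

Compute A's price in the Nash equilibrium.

71

Firm A's profit: π = x_A(134 − 2x_A − x_E) − 29x_A.
∂π/∂x_A = 105 − 4x_A − x_E = 0 ⇒ x_A = 26.25 − 0.25x_E.
The game is symmetric, so in equilibrium x_E = x_A: the reaction function gives 1.25x_A = 26.25, hence x_A = 21.
P_A = 134 − 2·21 − 21 = 71.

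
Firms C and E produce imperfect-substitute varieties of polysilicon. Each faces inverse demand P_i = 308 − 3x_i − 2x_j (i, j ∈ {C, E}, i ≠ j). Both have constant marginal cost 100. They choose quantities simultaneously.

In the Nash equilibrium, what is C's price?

178

Firm C's profit: π = x_C(308 − 3x_C − 2x_E) − 100x_C.
∂π/∂x_C = 208 − 6x_C − 2x_E = 0 ⇒ x_C = 104/3 − (1/3)x_E.
Setting x_C = x_E in the reaction function: x_C = 104/3 − (1/3)x_C, so x_C = (104/3) / (4/3) = 26.
P_C = 308 − 3·26 − 2·26 = 178.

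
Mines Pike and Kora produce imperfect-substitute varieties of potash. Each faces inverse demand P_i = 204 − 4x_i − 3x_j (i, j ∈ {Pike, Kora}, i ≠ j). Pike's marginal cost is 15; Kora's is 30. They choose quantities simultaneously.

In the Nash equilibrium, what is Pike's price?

87

Mine Pike's profit: π = x_{Pike}(204 − 4x_{Pike} − 3x_{Kora}) − 15x_{Pike}.
∂π/∂x_{Pike} = 189 − 8x_{Pike} − 3x_{Kora} = 0 ⇒ x_{Pike} = 23.625 − 0.375x_{Kora}.
Similarly x_{Kora} = 21.75 − 0.375x_{Pike}.
Substituting the second reaction function into the first: x_{Pike} = 23.625 − 0.375(21.75 − 0.375x_{Pike}), which gives (55/64)x_{Pike} = 495/32 ⇒ x_{Pike} = 18.
Then x_{Kora} = 21.75 − 0.375·18 = 15.
P_{Pike} = 204 − 4·18 − 3·15 = 87.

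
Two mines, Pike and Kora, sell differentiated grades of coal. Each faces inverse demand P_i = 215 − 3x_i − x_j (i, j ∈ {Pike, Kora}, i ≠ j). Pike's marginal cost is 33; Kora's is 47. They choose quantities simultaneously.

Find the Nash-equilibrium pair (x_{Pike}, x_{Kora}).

26.4, 23.6

Mine Pike's profit: π = x_{Pike}(215 − 3x_{Pike} − x_{Kora}) − 33x_{Pike}.
∂π/∂x_{Pike} = 182 − 6x_{Pike} − x_{Kora} = 0 ⇒ x_{Pike} = 91/3 − (1/6)x_{Kora}.
Similarly x_{Kora} = 28 − (1/6)x_{Pike}.
Solving the two reaction functions simultaneously: (1 − (−1/6)(−1/6))x_{Pike} = 91/3 − (1/6)·28, so (35/36)x_{Pike} = 77/3 and x_{Pike} = 26.4.
Then x_{Kora} = 28 − (1/6)·26.4 = 23.6.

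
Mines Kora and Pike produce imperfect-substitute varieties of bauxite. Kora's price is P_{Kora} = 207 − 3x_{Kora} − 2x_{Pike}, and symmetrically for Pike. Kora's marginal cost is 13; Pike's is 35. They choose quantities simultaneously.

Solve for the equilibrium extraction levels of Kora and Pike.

Mine Kora's profit: π = x_{Kora}(207 − 3x_{Kora} − 2x_{Pike}) − 13x_{Kora}.
∂π/∂x_{Kora} = 194 − 6x_{Kora} − 2x_{Pike} = 0 ⇒ x_{Kora} = 97/3 − (1/3)x_{Pike}.
Similarly x_{Pike} = 86/3 − (1/3)x_{Kora}.
Substituting the second reaction function into the first: x_{Kora} = 97/3 − (1/3)(86/3 − (1/3)x_{Kora}), which gives (8/9)x_{Kora} = 205/9 ⇒ x_{Kora} = 25.625.
Then x_{Pike} = 86/3 − (1/3)·25.625 = 20.125.

25.625, 20.125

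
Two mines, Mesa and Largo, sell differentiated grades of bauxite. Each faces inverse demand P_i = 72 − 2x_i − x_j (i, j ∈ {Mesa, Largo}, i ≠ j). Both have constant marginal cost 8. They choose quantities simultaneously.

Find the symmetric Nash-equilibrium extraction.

Mine Mesa's profit: π = x_{Mesa}(72 − 2x_{Mesa} − x_{Largo}) − 8x_{Mesa}.
∂π/∂x_{Mesa} = 64 − 4x_{Mesa} − x_{Largo} = 0 ⇒ x_{Mesa} = 16 − 0.25x_{Largo}.
Setting x_{Mesa} = x_{Largo} in the reaction function: x_{Mesa} = 16 − 0.25x_{Mesa}, so x_{Mesa} = 16 / 1.25 = 12.8.

12.8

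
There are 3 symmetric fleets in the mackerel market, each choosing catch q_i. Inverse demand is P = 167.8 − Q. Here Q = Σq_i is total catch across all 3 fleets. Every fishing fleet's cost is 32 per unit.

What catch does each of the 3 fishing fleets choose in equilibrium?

A representative fishing fleet's profit is π_i = q_i(167.8 − Q) − 32q_i, with Q = q_i + Σ_{j≠i} q_j.
First-order condition: 135.8 − 2q_i − Σ_{j≠i} q_j = 0.
In a symmetric equilibrium every fishing fleet chooses the same q, so Σ_{j≠i} q_j = 2q. The condition becomes 135.8 − 4q = 0, giving q = 135.8/4 = 33.95.

33.95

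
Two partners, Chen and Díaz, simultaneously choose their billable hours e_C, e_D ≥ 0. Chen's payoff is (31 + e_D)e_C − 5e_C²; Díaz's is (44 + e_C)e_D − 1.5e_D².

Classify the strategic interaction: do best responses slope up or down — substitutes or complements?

strategic complements

Expanding Chen's payoff: 31e_C + e_De_C − 5e_C².
∂π/∂e_C = 31 + e_D − 10e_C = 0, so e_C = 3.1 + 0.1e_D.
The best-response slope de_C/de_D = 0.1 > 0: the reaction function is upward-sloping, so the choices are strategic complements.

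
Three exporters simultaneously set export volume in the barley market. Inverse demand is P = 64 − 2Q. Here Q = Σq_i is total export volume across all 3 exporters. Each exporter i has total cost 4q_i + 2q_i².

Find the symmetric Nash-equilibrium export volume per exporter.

5

A representative exporter's profit is π_i = q_i(64 − 2Q) − 4q_i − 2q_i², with Q = q_i + Σ_{j≠i} q_j.
First-order condition: 60 − 8q_i − 2Σ_{j≠i} q_j = 0.
With identical exporters, set every q_j = q: then 60 − 8q − 4q = 0, i.e. q = 60/12 = 5.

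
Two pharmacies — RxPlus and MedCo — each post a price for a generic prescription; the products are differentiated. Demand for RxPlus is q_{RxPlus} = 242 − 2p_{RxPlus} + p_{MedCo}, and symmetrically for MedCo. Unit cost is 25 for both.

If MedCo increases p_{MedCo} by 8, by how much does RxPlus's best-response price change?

RxPlus's profit: π = (p_{RxPlus} − 25)(242 − 2p_{RxPlus} + p_{MedCo}).
∂π/∂p_{RxPlus} = 292 − 4p_{RxPlus} + p_{MedCo} = 0 ⇒ p_{RxPlus} = 73 + 0.25p_{MedCo}.
The reaction-function slope is 0.25, so an 8-unit rise in p_{MedCo} moves p_{RxPlus} by 0.25 × 8 = 2. RxPlus's best response rises — the actions are strategic complements.

2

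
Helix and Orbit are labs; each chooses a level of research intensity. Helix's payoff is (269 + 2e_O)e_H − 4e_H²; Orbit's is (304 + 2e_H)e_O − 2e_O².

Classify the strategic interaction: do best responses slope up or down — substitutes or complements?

Expanding Helix's payoff: 269e_H + 2e_Oe_H − 4e_H².
∂π/∂e_H = 269 + 2e_O − 8e_H = 0, so e_H = 33.625 + 0.25e_O.
The best-response slope de_H/de_O = 0.25 > 0: the reaction function is upward-sloping, so the choices are strategic complements.

strategic complements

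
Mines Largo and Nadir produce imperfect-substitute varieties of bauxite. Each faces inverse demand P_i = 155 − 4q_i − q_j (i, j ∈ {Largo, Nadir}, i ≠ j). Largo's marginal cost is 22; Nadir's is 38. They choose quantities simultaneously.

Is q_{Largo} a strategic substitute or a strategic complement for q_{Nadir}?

Mine Largo's profit: π = q_{Largo}(155 − 4q_{Largo} − q_{Nadir}) − 22q_{Largo}.
∂π/∂q_{Largo} = 133 − 8q_{Largo} − q_{Nadir} = 0 ⇒ q_{Largo} = 16.625 − 0.125q_{Nadir}.
The best-response slope dq_{Largo}/dq_{Nadir} = −0.125 < 0: the reaction function is downward-sloping, so the choices are strategic substitutes.

strategic substitutes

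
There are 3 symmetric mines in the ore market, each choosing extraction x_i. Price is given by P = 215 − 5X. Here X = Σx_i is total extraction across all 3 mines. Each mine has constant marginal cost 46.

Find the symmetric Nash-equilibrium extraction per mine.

8.45

A representative mine's profit is π_i = x_i(215 − 5X) − 46x_i, with X = x_i + Σ_{j≠i} x_j.
First-order condition: 169 − 10x_i − 5Σ_{j≠i} x_j = 0.
In a symmetric equilibrium every mine chooses the same x, so Σ_{j≠i} x_j = 2x. The condition becomes 169 − 20x = 0, giving x = 169/20 = 8.45.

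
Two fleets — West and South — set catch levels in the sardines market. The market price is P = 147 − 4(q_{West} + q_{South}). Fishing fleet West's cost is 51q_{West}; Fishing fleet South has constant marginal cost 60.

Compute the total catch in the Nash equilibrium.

Fishing fleet West's profit: π = q_{West}(147 − 4(q_{West} + q_{South})) − 51q_{West}.
∂π/∂q_{West} = 96 − 8q_{West} − 4q_{South} = 0, so q_{West} = 12 − 0.5q_{South}.
By the same steps for South: q_{South} = 10.875 − 0.5q_{West}.
Solving the two reaction functions simultaneously: (1 − (−0.5)(−0.5))q_{West} = 12 − 0.5·10.875, so 0.75q_{West} = 6.5625 and q_{West} = 8.75.
Then q_{South} = 10.875 − 0.5·8.75 = 6.5.
Total catch: 8.75 + 6.5 = 15.25.

15.25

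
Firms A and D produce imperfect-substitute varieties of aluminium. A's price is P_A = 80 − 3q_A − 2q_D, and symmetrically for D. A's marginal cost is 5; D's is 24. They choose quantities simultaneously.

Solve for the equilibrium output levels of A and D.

Firm A's profit: π = q_A(80 − 3q_A − 2q_D) − 5q_A.
∂π/∂q_A = 75 − 6q_A − 2q_D = 0 ⇒ q_A = 12.5 − (1/3)q_D.
Similarly q_D = 28/3 − (1/3)q_A.
Substituting the second reaction function into the first: q_A = 12.5 − (1/3)(28/3 − (1/3)q_A), which gives (8/9)q_A = 169/18 ⇒ q_A = 10.5625.
Then q_D = 28/3 − (1/3)·10.5625 = 5.8125.

10.5625, 5.8125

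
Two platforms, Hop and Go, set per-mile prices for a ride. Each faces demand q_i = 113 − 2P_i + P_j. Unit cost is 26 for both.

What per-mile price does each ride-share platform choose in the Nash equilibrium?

Hop's profit: π = (P_{Hop} − 26)(113 − 2P_{Hop} + P_{Go}).
∂π/∂P_{Hop} = 165 − 4P_{Hop} + P_{Go} = 0 ⇒ P_{Hop} = 41.25 + 0.25P_{Go}.
By symmetry P_{Go} = P_{Hop}; substituting into the reaction function, 0.75P_{Hop} = 41.25 and P_{Hop} = 55.

55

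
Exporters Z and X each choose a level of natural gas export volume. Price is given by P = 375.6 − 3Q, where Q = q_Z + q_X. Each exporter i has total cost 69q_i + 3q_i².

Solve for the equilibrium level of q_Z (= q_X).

20.44

Exporter Z's profit: π = q_Z(375.6 − 3(q_Z + q_X)) − 69q_Z − 3q_Z².
∂π/∂q_Z = 306.6 − 12q_Z − 3q_X = 0, so q_Z = 25.55 − 0.25q_X.
By symmetry q_X = q_Z; substituting into the reaction function, 1.25q_Z = 25.55 and q_Z = 20.44.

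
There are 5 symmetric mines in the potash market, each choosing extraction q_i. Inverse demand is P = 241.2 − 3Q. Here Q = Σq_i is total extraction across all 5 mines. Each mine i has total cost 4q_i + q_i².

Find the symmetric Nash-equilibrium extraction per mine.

A representative mine's profit is π_i = q_i(241.2 − 3Q) − 4q_i − q_i², with Q = q_i + Σ_{j≠i} q_j.
First-order condition: 237.2 − 8q_i − 3Σ_{j≠i} q_j = 0.
With identical mines, set every q_j = q: then 237.2 − 8q − 12q = 0, i.e. q = 237.2/20 = 11.86.

11.86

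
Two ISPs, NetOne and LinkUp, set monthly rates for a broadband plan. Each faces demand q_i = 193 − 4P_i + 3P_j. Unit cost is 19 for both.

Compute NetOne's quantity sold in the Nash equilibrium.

139.2

NetOne's profit: π = (P_{NetOne} − 19)(193 − 4P_{NetOne} + 3P_{LinkUp}).
∂π/∂P_{NetOne} = 269 − 8P_{NetOne} + 3P_{LinkUp} = 0 ⇒ P_{NetOne} = 33.625 + 0.375P_{LinkUp}.
Setting P_{NetOne} = P_{LinkUp} in the reaction function: P_{NetOne} = 33.625 + 0.375P_{NetOne}, so P_{NetOne} = 33.625 / 0.625 = 53.8.
q_{NetOne} = 193 − 4·53.8 + 3·53.8 = 139.2.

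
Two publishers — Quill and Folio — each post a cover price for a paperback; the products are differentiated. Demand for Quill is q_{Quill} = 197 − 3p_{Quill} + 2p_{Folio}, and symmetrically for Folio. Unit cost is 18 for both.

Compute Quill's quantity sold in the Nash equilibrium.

134.25

Quill's profit: π = (p_{Quill} − 18)(197 − 3p_{Quill} + 2p_{Folio}).
∂π/∂p_{Quill} = 251 − 6p_{Quill} + 2p_{Folio} = 0 ⇒ p_{Quill} = 251/6 + (1/3)p_{Folio}.
By symmetry p_{Folio} = p_{Quill}; substituting into the reaction function, (2/3)p_{Quill} = 251/6 and p_{Quill} = 62.75.
q_{Quill} = 197 − 3·62.75 + 2·62.75 = 134.25.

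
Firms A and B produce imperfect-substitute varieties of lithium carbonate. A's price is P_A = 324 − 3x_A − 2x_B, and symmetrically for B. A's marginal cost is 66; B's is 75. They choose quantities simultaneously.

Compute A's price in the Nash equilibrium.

164.4375

Firm A's profit: π = x_A(324 − 3x_A − 2x_B) − 66x_A.
∂π/∂x_A = 258 − 6x_A − 2x_B = 0 ⇒ x_A = 43 − (1/3)x_B.
Similarly x_B = 41.5 − (1/3)x_A.
Substituting the second reaction function into the first: x_A = 43 − (1/3)(41.5 − (1/3)x_A), which gives (8/9)x_A = 175/6 ⇒ x_A = 32.8125.
Then x_B = 41.5 − (1/3)·32.8125 = 30.5625.
P_A = 324 − 3·32.8125 − 2·30.5625 = 164.4375.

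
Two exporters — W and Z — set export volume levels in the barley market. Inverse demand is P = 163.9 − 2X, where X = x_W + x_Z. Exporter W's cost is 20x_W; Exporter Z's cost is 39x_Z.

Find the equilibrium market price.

74.3

Exporter W's profit: π = x_W(163.9 − 2(x_W + x_Z)) − 20x_W.
∂π/∂x_W = 143.9 − 4x_W − 2x_Z = 0, so x_W = 35.975 − 0.5x_Z.
By the same steps for Z: x_Z = 31.225 − 0.5x_W.
Plugging x_Z into W's best response: x_W = 35.975 − 0.5(31.225 − 0.5x_W) ⇒ 0.75x_W = 20.3625, so x_W = 27.15.
Then x_Z = 31.225 − 0.5·27.15 = 17.65.
Equilibrium price: P = 163.9 − 2·44.8 = 74.3.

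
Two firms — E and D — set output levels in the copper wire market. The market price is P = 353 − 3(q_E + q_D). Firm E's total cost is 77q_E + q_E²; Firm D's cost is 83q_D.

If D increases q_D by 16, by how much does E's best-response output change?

-6

Firm E's profit: π = q_E(353 − 3(q_E + q_D)) − 77q_E − q_E².
∂π/∂q_E = 276 − 8q_E − 3q_D = 0, so q_E = 34.5 − 0.375q_D.
The reaction-function slope is −0.375, so a 16-unit rise in q_D moves q_E by −0.375 × 16 = −6. E's best response falls — the actions are strategic substitutes.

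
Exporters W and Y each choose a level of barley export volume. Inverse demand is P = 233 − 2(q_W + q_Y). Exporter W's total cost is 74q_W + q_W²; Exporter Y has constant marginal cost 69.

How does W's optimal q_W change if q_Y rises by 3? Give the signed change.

-1

Exporter W's profit: π = q_W(233 − 2(q_W + q_Y)) − 74q_W − q_W².
∂π/∂q_W = 159 − 6q_W − 2q_Y = 0, so q_W = 26.5 − (1/3)q_Y.
The reaction-function slope is −1/3, so a 3-unit rise in q_Y moves q_W by −1/3 × 3 = −1. W's best response falls — the actions are strategic substitutes.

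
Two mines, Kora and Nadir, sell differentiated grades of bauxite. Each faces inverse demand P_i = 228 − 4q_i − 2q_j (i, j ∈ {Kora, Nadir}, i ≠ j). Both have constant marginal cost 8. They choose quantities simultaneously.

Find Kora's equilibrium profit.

Mine Kora's profit: π = q_{Kora}(228 − 4q_{Kora} − 2q_{Nadir}) − 8q_{Kora}.
∂π/∂q_{Kora} = 220 − 8q_{Kora} − 2q_{Nadir} = 0 ⇒ q_{Kora} = 27.5 − 0.25q_{Nadir}.
Setting q_{Kora} = q_{Nadir} in the reaction function: q_{Kora} = 27.5 − 0.25q_{Kora}, so q_{Kora} = 27.5 / 1.25 = 22.
P_{Kora} = 228 − 4·22 − 2·22 = 96.
Profit = (96 − 8)·22 = 1936.

1936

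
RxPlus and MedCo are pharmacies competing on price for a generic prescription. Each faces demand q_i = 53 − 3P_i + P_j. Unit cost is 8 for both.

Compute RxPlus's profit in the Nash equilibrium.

164.28

RxPlus's profit: π = (P_{RxPlus} − 8)(53 − 3P_{RxPlus} + P_{MedCo}).
∂π/∂P_{RxPlus} = 77 − 6P_{RxPlus} + P_{MedCo} = 0 ⇒ P_{RxPlus} = 77/6 + (1/6)P_{MedCo}.
The game is symmetric, so in equilibrium P_{MedCo} = P_{RxPlus}: the reaction function gives (5/6)P_{RxPlus} = 77/6, hence P_{RxPlus} = 15.4.
q_{RxPlus} = 53 − 3·15.4 + 15.4 = 22.2.
Profit = (15.4 − 8)·22.2 = 164.28.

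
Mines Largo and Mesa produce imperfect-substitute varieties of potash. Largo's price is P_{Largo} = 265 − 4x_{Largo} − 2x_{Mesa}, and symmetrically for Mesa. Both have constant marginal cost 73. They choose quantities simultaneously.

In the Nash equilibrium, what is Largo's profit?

Mine Largo's profit: π = x_{Largo}(265 − 4x_{Largo} − 2x_{Mesa}) − 73x_{Largo}.
∂π/∂x_{Largo} = 192 − 8x_{Largo} − 2x_{Mesa} = 0 ⇒ x_{Largo} = 24 − 0.25x_{Mesa}.
Setting x_{Largo} = x_{Mesa} in the reaction function: x_{Largo} = 24 − 0.25x_{Largo}, so x_{Largo} = 24 / 1.25 = 19.2.
P_{Largo} = 265 − 4·19.2 − 2·19.2 = 149.8.
Profit = (149.8 − 73)·19.2 = 1474.56.

1474.56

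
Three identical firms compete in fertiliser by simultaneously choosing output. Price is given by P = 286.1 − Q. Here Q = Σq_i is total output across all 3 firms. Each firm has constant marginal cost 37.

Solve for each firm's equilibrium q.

A representative firm's profit is π_i = q_i(286.1 − Q) − 37q_i, with Q = q_i + Σ_{j≠i} q_j.
First-order condition: 249.1 − 2q_i − Σ_{j≠i} q_j = 0.
Imposing symmetry (q_j = q for all j) turns Σ_{j≠i} q_j into 2q, so 249.1 = 4q and q = 62.275.

62.275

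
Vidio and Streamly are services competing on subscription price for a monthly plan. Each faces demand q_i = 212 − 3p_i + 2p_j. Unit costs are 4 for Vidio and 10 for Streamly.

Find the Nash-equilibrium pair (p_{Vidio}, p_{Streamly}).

57.125, 59.375

Vidio's profit: π = (p_{Vidio} − 4)(212 − 3p_{Vidio} + 2p_{Streamly}).
∂π/∂p_{Vidio} = 224 − 6p_{Vidio} + 2p_{Streamly} = 0 ⇒ p_{Vidio} = 112/3 + (1/3)p_{Streamly}.
Similarly p_{Streamly} = 121/3 + (1/3)p_{Vidio}.
Solving the two reaction functions simultaneously: (1 − (1/3)(1/3))p_{Vidio} = 112/3 + (1/3)·(121/3), so (8/9)p_{Vidio} = 457/9 and p_{Vidio} = 57.125.
Then p_{Streamly} = 121/3 + (1/3)·57.125 = 59.375.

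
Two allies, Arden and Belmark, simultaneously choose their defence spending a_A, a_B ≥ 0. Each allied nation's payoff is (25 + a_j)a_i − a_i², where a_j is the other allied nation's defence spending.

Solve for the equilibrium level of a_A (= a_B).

25

Arden's payoff is (25 + a_B)a_A − a_A².
∂π/∂a_A = 25 + a_B − 2a_A = 0, so a_A = 12.5 + 0.5a_B.
Setting a_A = a_B in the reaction function: a_A = 12.5 + 0.5a_A, so a_A = 12.5 / 0.5 = 25.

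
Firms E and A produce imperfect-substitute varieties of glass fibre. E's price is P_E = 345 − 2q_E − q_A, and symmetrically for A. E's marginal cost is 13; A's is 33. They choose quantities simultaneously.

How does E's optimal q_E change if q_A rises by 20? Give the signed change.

-5

Firm E's profit: π = q_E(345 − 2q_E − q_A) − 13q_E.
∂π/∂q_E = 332 − 4q_E − q_A = 0 ⇒ q_E = 83 − 0.25q_A.
The reaction-function slope is −0.25, so a 20-unit rise in q_A moves q_E by −0.25 × 20 = −5. E's best response falls — the actions are strategic substitutes.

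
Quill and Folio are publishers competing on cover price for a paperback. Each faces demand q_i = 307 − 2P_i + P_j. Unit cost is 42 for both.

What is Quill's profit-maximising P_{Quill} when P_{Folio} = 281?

168

Quill's profit: π = (P_{Quill} − 42)(307 − 2P_{Quill} + P_{Folio}).
∂π/∂P_{Quill} = 391 − 4P_{Quill} + P_{Folio} = 0 ⇒ P_{Quill} = 97.75 + 0.25P_{Folio}.
At P_{Folio} = 281: P_{Quill} = 97.75 + 0.25·281 = 168.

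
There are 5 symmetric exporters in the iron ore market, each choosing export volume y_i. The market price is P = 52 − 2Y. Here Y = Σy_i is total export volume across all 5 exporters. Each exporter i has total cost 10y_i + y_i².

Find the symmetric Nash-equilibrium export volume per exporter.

A representative exporter's profit is π_i = y_i(52 − 2Y) − 10y_i − y_i², with Y = y_i + Σ_{j≠i} y_j.
First-order condition: 42 − 6y_i − 2Σ_{j≠i} y_j = 0.
With identical exporters, set every y_j = y: then 42 − 6y − 8y = 0, i.e. y = 42/14 = 3.

3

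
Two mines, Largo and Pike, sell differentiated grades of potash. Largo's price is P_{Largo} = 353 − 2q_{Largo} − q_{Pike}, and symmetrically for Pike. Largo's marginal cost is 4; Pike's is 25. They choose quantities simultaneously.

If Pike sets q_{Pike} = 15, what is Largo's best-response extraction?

Mine Largo's profit: π = q_{Largo}(353 − 2q_{Largo} − q_{Pike}) − 4q_{Largo}.
∂π/∂q_{Largo} = 349 − 4q_{Largo} − q_{Pike} = 0 ⇒ q_{Largo} = 87.25 − 0.25q_{Pike}.
At q_{Pike} = 15: q_{Largo} = 87.25 − 0.25·15 = 83.5.

83.5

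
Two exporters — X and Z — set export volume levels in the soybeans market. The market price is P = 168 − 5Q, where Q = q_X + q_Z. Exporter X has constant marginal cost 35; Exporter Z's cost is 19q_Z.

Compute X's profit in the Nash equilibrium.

304.2

Exporter X's profit: π = q_X(168 − 5(q_X + q_Z)) − 35q_X.
∂π/∂q_X = 133 − 10q_X − 5q_Z = 0, so q_X = 13.3 − 0.5q_Z.
By the same steps for Z: q_Z = 14.9 − 0.5q_X.
Substituting the second reaction function into the first: q_X = 13.3 − 0.5(14.9 − 0.5q_X), which gives 0.75q_X = 5.85 ⇒ q_X = 7.8.
Then q_Z = 14.9 − 0.5·7.8 = 11.
Price P = 168 − 5·18.8 = 74.
X's profit: (74 − 35)·7.8 = 304.2.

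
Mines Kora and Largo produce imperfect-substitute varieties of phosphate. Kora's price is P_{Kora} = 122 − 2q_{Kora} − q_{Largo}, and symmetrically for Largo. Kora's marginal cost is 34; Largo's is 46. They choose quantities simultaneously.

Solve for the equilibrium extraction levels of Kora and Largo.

18.4, 14.4

Mine Kora's profit: π = q_{Kora}(122 − 2q_{Kora} − q_{Largo}) − 34q_{Kora}.
∂π/∂q_{Kora} = 88 − 4q_{Kora} − q_{Largo} = 0 ⇒ q_{Kora} = 22 − 0.25q_{Largo}.
Similarly q_{Largo} = 19 − 0.25q_{Kora}.
Plugging q_{Largo} into Kora's best response: q_{Kora} = 22 − 0.25(19 − 0.25q_{Kora}) ⇒ 0.9375q_{Kora} = 17.25, so q_{Kora} = 18.4.
Then q_{Largo} = 19 − 0.25·18.4 = 14.4.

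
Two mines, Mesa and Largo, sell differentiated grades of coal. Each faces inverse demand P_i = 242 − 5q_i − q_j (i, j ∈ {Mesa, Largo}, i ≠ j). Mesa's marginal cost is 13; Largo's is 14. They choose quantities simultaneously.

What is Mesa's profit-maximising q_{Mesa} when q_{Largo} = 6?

Mine Mesa's profit: π = q_{Mesa}(242 − 5q_{Mesa} − q_{Largo}) − 13q_{Mesa}.
∂π/∂q_{Mesa} = 229 − 10q_{Mesa} − q_{Largo} = 0 ⇒ q_{Mesa} = 22.9 − 0.1q_{Largo}.
At q_{Largo} = 6: q_{Mesa} = 22.9 − 0.1·6 = 22.3.

22.3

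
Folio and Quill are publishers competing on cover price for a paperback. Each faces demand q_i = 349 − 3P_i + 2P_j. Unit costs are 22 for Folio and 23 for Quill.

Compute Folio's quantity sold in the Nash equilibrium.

Folio's profit: π = (P_{Folio} − 22)(349 − 3P_{Folio} + 2P_{Quill}).
∂π/∂P_{Folio} = 415 − 6P_{Folio} + 2P_{Quill} = 0 ⇒ P_{Folio} = 415/6 + (1/3)P_{Quill}.
Similarly P_{Quill} = 209/3 + (1/3)P_{Folio}.
Substituting the second reaction function into the first: P_{Folio} = 415/6 + (1/3)(209/3 + (1/3)P_{Folio}), which gives (8/9)P_{Folio} = 1663/18 ⇒ P_{Folio} = 103.9375.
Then P_{Quill} = 209/3 + (1/3)·103.9375 = 104.3125.
q_{Folio} = 349 − 3·103.9375 + 2·104.3125 = 245.8125.

245.8125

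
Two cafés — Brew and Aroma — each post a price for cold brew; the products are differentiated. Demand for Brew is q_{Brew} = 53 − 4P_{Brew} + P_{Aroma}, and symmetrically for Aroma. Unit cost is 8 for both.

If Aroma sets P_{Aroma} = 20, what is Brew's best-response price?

13.125

Brew's profit: π = (P_{Brew} − 8)(53 − 4P_{Brew} + P_{Aroma}).
∂π/∂P_{Brew} = 85 − 8P_{Brew} + P_{Aroma} = 0 ⇒ P_{Brew} = 10.625 + 0.125P_{Aroma}.
At P_{Aroma} = 20: P_{Brew} = 10.625 + 0.125·20 = 13.125.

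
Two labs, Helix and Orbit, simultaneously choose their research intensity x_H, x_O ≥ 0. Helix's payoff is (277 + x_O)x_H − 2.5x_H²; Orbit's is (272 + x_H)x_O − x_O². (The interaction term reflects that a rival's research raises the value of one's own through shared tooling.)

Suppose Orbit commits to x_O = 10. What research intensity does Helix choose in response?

57.4

Expanding Helix's payoff: 277x_H + x_Ox_H − 2.5x_H².
∂π/∂x_H = 277 + x_O − 5x_H = 0, so x_H = 55.4 + 0.2x_O.
At x_O = 10: x_H = 55.4 + 0.2·10 = 57.4.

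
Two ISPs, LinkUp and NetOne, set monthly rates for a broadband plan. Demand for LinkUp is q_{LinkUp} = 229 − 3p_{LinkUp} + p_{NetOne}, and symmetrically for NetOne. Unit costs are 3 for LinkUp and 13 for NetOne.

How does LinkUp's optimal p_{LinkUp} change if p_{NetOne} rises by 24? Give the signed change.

4

LinkUp's profit: π = (p_{LinkUp} − 3)(229 − 3p_{LinkUp} + p_{NetOne}).
∂π/∂p_{LinkUp} = 238 − 6p_{LinkUp} + p_{NetOne} = 0 ⇒ p_{LinkUp} = 119/3 + (1/6)p_{NetOne}.
The reaction-function slope is 1/6, so a 24-unit rise in p_{NetOne} moves p_{LinkUp} by 1/6 × 24 = 4. LinkUp's best response rises — the actions are strategic complements.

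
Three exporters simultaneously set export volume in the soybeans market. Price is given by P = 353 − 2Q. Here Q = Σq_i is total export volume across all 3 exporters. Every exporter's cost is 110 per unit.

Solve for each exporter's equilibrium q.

30.375

A representative exporter's profit is π_i = q_i(353 − 2Q) − 110q_i, with Q = q_i + Σ_{j≠i} q_j.
First-order condition: 243 − 4q_i − 2Σ_{j≠i} q_j = 0.
With identical exporters, set every q_j = q: then 243 − 4q − 4q = 0, i.e. q = 243/8 = 30.375.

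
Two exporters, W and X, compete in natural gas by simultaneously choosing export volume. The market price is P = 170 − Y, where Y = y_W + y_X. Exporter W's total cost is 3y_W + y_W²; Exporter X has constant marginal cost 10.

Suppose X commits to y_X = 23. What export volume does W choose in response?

36

Exporter W's profit: π = y_W(170 − (y_W + y_X)) − 3y_W − y_W².
∂π/∂y_W = 167 − 4y_W − y_X = 0, so y_W = 41.75 − 0.25y_X.
At y_X = 23: y_W = 41.75 − 0.25·23 = 36.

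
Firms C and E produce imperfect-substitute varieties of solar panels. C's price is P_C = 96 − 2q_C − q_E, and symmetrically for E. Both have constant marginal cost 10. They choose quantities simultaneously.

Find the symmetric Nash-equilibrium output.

Firm C's profit: π = q_C(96 − 2q_C − q_E) − 10q_C.
∂π/∂q_C = 86 − 4q_C − q_E = 0 ⇒ q_C = 21.5 − 0.25q_E.
By symmetry q_E = q_C; substituting into the reaction function, 1.25q_C = 21.5 and q_C = 17.2.

17.2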